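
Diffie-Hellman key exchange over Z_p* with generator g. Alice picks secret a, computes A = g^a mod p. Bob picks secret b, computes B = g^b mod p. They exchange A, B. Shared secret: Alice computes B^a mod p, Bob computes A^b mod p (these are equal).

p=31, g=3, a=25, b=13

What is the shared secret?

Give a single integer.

Answer: 6

Derivation:
A = 3^25 mod 31  (bits of 25 = 11001)
  bit 0 = 1: r = r^2 * 3 mod 31 = 1^2 * 3 = 1*3 = 3
  bit 1 = 1: r = r^2 * 3 mod 31 = 3^2 * 3 = 9*3 = 27
  bit 2 = 0: r = r^2 mod 31 = 27^2 = 16
  bit 3 = 0: r = r^2 mod 31 = 16^2 = 8
  bit 4 = 1: r = r^2 * 3 mod 31 = 8^2 * 3 = 2*3 = 6
  -> A = 6
B = 3^13 mod 31  (bits of 13 = 1101)
  bit 0 = 1: r = r^2 * 3 mod 31 = 1^2 * 3 = 1*3 = 3
  bit 1 = 1: r = r^2 * 3 mod 31 = 3^2 * 3 = 9*3 = 27
  bit 2 = 0: r = r^2 mod 31 = 27^2 = 16
  bit 3 = 1: r = r^2 * 3 mod 31 = 16^2 * 3 = 8*3 = 24
  -> B = 24
s = B^a = 24^25 mod 31  (bits of 25 = 11001)
  bit 0 = 1: r = r^2 * 24 mod 31 = 1^2 * 24 = 1*24 = 24
  bit 1 = 1: r = r^2 * 24 mod 31 = 24^2 * 24 = 18*24 = 29
  bit 2 = 0: r = r^2 mod 31 = 29^2 = 4
  bit 3 = 0: r = r^2 mod 31 = 4^2 = 16
  bit 4 = 1: r = r^2 * 24 mod 31 = 16^2 * 24 = 8*24 = 6
  -> s = B^a = 6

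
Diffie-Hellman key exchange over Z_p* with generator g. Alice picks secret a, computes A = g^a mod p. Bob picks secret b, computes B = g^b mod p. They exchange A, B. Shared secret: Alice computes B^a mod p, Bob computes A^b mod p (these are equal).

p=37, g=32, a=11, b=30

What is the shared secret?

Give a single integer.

Answer: 11

Derivation:
A = 32^11 mod 37  (bits of 11 = 1011)
  bit 0 = 1: r = r^2 * 32 mod 37 = 1^2 * 32 = 1*32 = 32
  bit 1 = 0: r = r^2 mod 37 = 32^2 = 25
  bit 2 = 1: r = r^2 * 32 mod 37 = 25^2 * 32 = 33*32 = 20
  bit 3 = 1: r = r^2 * 32 mod 37 = 20^2 * 32 = 30*32 = 35
  -> A = 35
B = 32^30 mod 37  (bits of 30 = 11110)
  bit 0 = 1: r = r^2 * 32 mod 37 = 1^2 * 32 = 1*32 = 32
  bit 1 = 1: r = r^2 * 32 mod 37 = 32^2 * 32 = 25*32 = 23
  bit 2 = 1: r = r^2 * 32 mod 37 = 23^2 * 32 = 11*32 = 19
  bit 3 = 1: r = r^2 * 32 mod 37 = 19^2 * 32 = 28*32 = 8
  bit 4 = 0: r = r^2 mod 37 = 8^2 = 27
  -> B = 27
s = B^a = 27^11 mod 37  (bits of 11 = 1011)
  bit 0 = 1: r = r^2 * 27 mod 37 = 1^2 * 27 = 1*27 = 27
  bit 1 = 0: r = r^2 mod 37 = 27^2 = 26
  bit 2 = 1: r = r^2 * 27 mod 37 = 26^2 * 27 = 10*27 = 11
  bit 3 = 1: r = r^2 * 27 mod 37 = 11^2 * 27 = 10*27 = 11
  -> s = B^a = 11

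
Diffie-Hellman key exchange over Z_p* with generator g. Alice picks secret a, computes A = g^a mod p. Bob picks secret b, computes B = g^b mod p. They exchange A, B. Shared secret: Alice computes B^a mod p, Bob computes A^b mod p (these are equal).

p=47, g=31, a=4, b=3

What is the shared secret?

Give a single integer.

Answer: 4

Derivation:
A = 31^4 mod 47  (bits of 4 = 100)
  bit 0 = 1: r = r^2 * 31 mod 47 = 1^2 * 31 = 1*31 = 31
  bit 1 = 0: r = r^2 mod 47 = 31^2 = 21
  bit 2 = 0: r = r^2 mod 47 = 21^2 = 18
  -> A = 18
B = 31^3 mod 47  (bits of 3 = 11)
  bit 0 = 1: r = r^2 * 31 mod 47 = 1^2 * 31 = 1*31 = 31
  bit 1 = 1: r = r^2 * 31 mod 47 = 31^2 * 31 = 21*31 = 40
  -> B = 40
s = B^a = 40^4 mod 47  (bits of 4 = 100)
  bit 0 = 1: r = r^2 * 40 mod 47 = 1^2 * 40 = 1*40 = 40
  bit 1 = 0: r = r^2 mod 47 = 40^2 = 2
  bit 2 = 0: r = r^2 mod 47 = 2^2 = 4
  -> s = B^a = 4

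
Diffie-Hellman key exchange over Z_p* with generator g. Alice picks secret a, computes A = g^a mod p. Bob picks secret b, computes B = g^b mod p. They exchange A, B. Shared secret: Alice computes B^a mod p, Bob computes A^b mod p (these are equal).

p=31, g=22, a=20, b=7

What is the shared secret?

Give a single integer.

A = 22^20 mod 31  (bits of 20 = 10100)
  bit 0 = 1: r = r^2 * 22 mod 31 = 1^2 * 22 = 1*22 = 22
  bit 1 = 0: r = r^2 mod 31 = 22^2 = 19
  bit 2 = 1: r = r^2 * 22 mod 31 = 19^2 * 22 = 20*22 = 6
  bit 3 = 0: r = r^2 mod 31 = 6^2 = 5
  bit 4 = 0: r = r^2 mod 31 = 5^2 = 25
  -> A = 25
B = 22^7 mod 31  (bits of 7 = 111)
  bit 0 = 1: r = r^2 * 22 mod 31 = 1^2 * 22 = 1*22 = 22
  bit 1 = 1: r = r^2 * 22 mod 31 = 22^2 * 22 = 19*22 = 15
  bit 2 = 1: r = r^2 * 22 mod 31 = 15^2 * 22 = 8*22 = 21
  -> B = 21
s = B^a = 21^20 mod 31  (bits of 20 = 10100)
  bit 0 = 1: r = r^2 * 21 mod 31 = 1^2 * 21 = 1*21 = 21
  bit 1 = 0: r = r^2 mod 31 = 21^2 = 7
  bit 2 = 1: r = r^2 * 21 mod 31 = 7^2 * 21 = 18*21 = 6
  bit 3 = 0: r = r^2 mod 31 = 6^2 = 5
  bit 4 = 0: r = r^2 mod 31 = 5^2 = 25
  -> s = B^a = 25

Answer: 25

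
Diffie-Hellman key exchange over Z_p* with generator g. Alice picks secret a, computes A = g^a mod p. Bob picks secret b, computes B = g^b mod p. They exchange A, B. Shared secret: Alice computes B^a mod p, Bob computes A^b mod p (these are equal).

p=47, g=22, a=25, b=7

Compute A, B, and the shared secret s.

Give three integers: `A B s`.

A = 22^25 mod 47  (bits of 25 = 11001)
  bit 0 = 1: r = r^2 * 22 mod 47 = 1^2 * 22 = 1*22 = 22
  bit 1 = 1: r = r^2 * 22 mod 47 = 22^2 * 22 = 14*22 = 26
  bit 2 = 0: r = r^2 mod 47 = 26^2 = 18
  bit 3 = 0: r = r^2 mod 47 = 18^2 = 42
  bit 4 = 1: r = r^2 * 22 mod 47 = 42^2 * 22 = 25*22 = 33
  -> A = 33
B = 22^7 mod 47  (bits of 7 = 111)
  bit 0 = 1: r = r^2 * 22 mod 47 = 1^2 * 22 = 1*22 = 22
  bit 1 = 1: r = r^2 * 22 mod 47 = 22^2 * 22 = 14*22 = 26
  bit 2 = 1: r = r^2 * 22 mod 47 = 26^2 * 22 = 18*22 = 20
  -> B = 20
s = B^a = 20^25 mod 47  (bits of 25 = 11001)
  bit 0 = 1: r = r^2 * 20 mod 47 = 1^2 * 20 = 1*20 = 20
  bit 1 = 1: r = r^2 * 20 mod 47 = 20^2 * 20 = 24*20 = 10
  bit 2 = 0: r = r^2 mod 47 = 10^2 = 6
  bit 3 = 0: r = r^2 mod 47 = 6^2 = 36
  bit 4 = 1: r = r^2 * 20 mod 47 = 36^2 * 20 = 27*20 = 23
  -> s = B^a = 23

Answer: 33 20 23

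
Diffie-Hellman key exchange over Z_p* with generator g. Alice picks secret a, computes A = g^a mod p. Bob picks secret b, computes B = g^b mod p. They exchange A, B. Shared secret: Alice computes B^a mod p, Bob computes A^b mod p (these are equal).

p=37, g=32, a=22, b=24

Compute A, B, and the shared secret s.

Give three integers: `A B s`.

A = 32^22 mod 37  (bits of 22 = 10110)
  bit 0 = 1: r = r^2 * 32 mod 37 = 1^2 * 32 = 1*32 = 32
  bit 1 = 0: r = r^2 mod 37 = 32^2 = 25
  bit 2 = 1: r = r^2 * 32 mod 37 = 25^2 * 32 = 33*32 = 20
  bit 3 = 1: r = r^2 * 32 mod 37 = 20^2 * 32 = 30*32 = 35
  bit 4 = 0: r = r^2 mod 37 = 35^2 = 4
  -> A = 4
B = 32^24 mod 37  (bits of 24 = 11000)
  bit 0 = 1: r = r^2 * 32 mod 37 = 1^2 * 32 = 1*32 = 32
  bit 1 = 1: r = r^2 * 32 mod 37 = 32^2 * 32 = 25*32 = 23
  bit 2 = 0: r = r^2 mod 37 = 23^2 = 11
  bit 3 = 0: r = r^2 mod 37 = 11^2 = 10
  bit 4 = 0: r = r^2 mod 37 = 10^2 = 26
  -> B = 26
s = B^a = 26^22 mod 37  (bits of 22 = 10110)
  bit 0 = 1: r = r^2 * 26 mod 37 = 1^2 * 26 = 1*26 = 26
  bit 1 = 0: r = r^2 mod 37 = 26^2 = 10
  bit 2 = 1: r = r^2 * 26 mod 37 = 10^2 * 26 = 26*26 = 10
  bit 3 = 1: r = r^2 * 26 mod 37 = 10^2 * 26 = 26*26 = 10
  bit 4 = 0: r = r^2 mod 37 = 10^2 = 26
  -> s = B^a = 26

Answer: 4 26 26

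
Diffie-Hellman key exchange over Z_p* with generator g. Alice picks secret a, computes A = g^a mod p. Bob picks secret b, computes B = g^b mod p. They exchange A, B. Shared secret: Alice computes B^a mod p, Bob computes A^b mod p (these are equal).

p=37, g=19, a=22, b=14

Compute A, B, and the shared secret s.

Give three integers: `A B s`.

Answer: 30 21 9

Derivation:
A = 19^22 mod 37  (bits of 22 = 10110)
  bit 0 = 1: r = r^2 * 19 mod 37 = 1^2 * 19 = 1*19 = 19
  bit 1 = 0: r = r^2 mod 37 = 19^2 = 28
  bit 2 = 1: r = r^2 * 19 mod 37 = 28^2 * 19 = 7*19 = 22
  bit 3 = 1: r = r^2 * 19 mod 37 = 22^2 * 19 = 3*19 = 20
  bit 4 = 0: r = r^2 mod 37 = 20^2 = 30
  -> A = 30
B = 19^14 mod 37  (bits of 14 = 1110)
  bit 0 = 1: r = r^2 * 19 mod 37 = 1^2 * 19 = 1*19 = 19
  bit 1 = 1: r = r^2 * 19 mod 37 = 19^2 * 19 = 28*19 = 14
  bit 2 = 1: r = r^2 * 19 mod 37 = 14^2 * 19 = 11*19 = 24
  bit 3 = 0: r = r^2 mod 37 = 24^2 = 21
  -> B = 21
s = B^a = 21^22 mod 37  (bits of 22 = 10110)
  bit 0 = 1: r = r^2 * 21 mod 37 = 1^2 * 21 = 1*21 = 21
  bit 1 = 0: r = r^2 mod 37 = 21^2 = 34
  bit 2 = 1: r = r^2 * 21 mod 37 = 34^2 * 21 = 9*21 = 4
  bit 3 = 1: r = r^2 * 21 mod 37 = 4^2 * 21 = 16*21 = 3
  bit 4 = 0: r = r^2 mod 37 = 3^2 = 9
  -> s = B^a = 9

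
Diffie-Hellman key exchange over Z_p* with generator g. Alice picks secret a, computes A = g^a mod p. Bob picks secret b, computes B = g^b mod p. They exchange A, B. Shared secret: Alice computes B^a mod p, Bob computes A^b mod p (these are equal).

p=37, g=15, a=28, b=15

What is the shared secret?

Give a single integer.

A = 15^28 mod 37  (bits of 28 = 11100)
  bit 0 = 1: r = r^2 * 15 mod 37 = 1^2 * 15 = 1*15 = 15
  bit 1 = 1: r = r^2 * 15 mod 37 = 15^2 * 15 = 3*15 = 8
  bit 2 = 1: r = r^2 * 15 mod 37 = 8^2 * 15 = 27*15 = 35
  bit 3 = 0: r = r^2 mod 37 = 35^2 = 4
  bit 4 = 0: r = r^2 mod 37 = 4^2 = 16
  -> A = 16
B = 15^15 mod 37  (bits of 15 = 1111)
  bit 0 = 1: r = r^2 * 15 mod 37 = 1^2 * 15 = 1*15 = 15
  bit 1 = 1: r = r^2 * 15 mod 37 = 15^2 * 15 = 3*15 = 8
  bit 2 = 1: r = r^2 * 15 mod 37 = 8^2 * 15 = 27*15 = 35
  bit 3 = 1: r = r^2 * 15 mod 37 = 35^2 * 15 = 4*15 = 23
  -> B = 23
s = B^a = 23^28 mod 37  (bits of 28 = 11100)
  bit 0 = 1: r = r^2 * 23 mod 37 = 1^2 * 23 = 1*23 = 23
  bit 1 = 1: r = r^2 * 23 mod 37 = 23^2 * 23 = 11*23 = 31
  bit 2 = 1: r = r^2 * 23 mod 37 = 31^2 * 23 = 36*23 = 14
  bit 3 = 0: r = r^2 mod 37 = 14^2 = 11
  bit 4 = 0: r = r^2 mod 37 = 11^2 = 10
  -> s = B^a = 10

Answer: 10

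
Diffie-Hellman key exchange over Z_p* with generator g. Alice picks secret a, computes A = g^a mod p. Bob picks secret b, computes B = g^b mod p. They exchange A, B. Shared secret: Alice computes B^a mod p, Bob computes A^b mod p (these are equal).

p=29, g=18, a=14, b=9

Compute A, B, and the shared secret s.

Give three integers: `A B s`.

A = 18^14 mod 29  (bits of 14 = 1110)
  bit 0 = 1: r = r^2 * 18 mod 29 = 1^2 * 18 = 1*18 = 18
  bit 1 = 1: r = r^2 * 18 mod 29 = 18^2 * 18 = 5*18 = 3
  bit 2 = 1: r = r^2 * 18 mod 29 = 3^2 * 18 = 9*18 = 17
  bit 3 = 0: r = r^2 mod 29 = 17^2 = 28
  -> A = 28
B = 18^9 mod 29  (bits of 9 = 1001)
  bit 0 = 1: r = r^2 * 18 mod 29 = 1^2 * 18 = 1*18 = 18
  bit 1 = 0: r = r^2 mod 29 = 18^2 = 5
  bit 2 = 0: r = r^2 mod 29 = 5^2 = 25
  bit 3 = 1: r = r^2 * 18 mod 29 = 25^2 * 18 = 16*18 = 27
  -> B = 27
s = B^a = 27^14 mod 29  (bits of 14 = 1110)
  bit 0 = 1: r = r^2 * 27 mod 29 = 1^2 * 27 = 1*27 = 27
  bit 1 = 1: r = r^2 * 27 mod 29 = 27^2 * 27 = 4*27 = 21
  bit 2 = 1: r = r^2 * 27 mod 29 = 21^2 * 27 = 6*27 = 17
  bit 3 = 0: r = r^2 mod 29 = 17^2 = 28
  -> s = B^a = 28

Answer: 28 27 28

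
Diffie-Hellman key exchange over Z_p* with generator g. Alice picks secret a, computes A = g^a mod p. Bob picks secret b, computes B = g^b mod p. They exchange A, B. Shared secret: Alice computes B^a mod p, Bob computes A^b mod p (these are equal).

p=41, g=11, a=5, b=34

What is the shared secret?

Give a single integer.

A = 11^5 mod 41  (bits of 5 = 101)
  bit 0 = 1: r = r^2 * 11 mod 41 = 1^2 * 11 = 1*11 = 11
  bit 1 = 0: r = r^2 mod 41 = 11^2 = 39
  bit 2 = 1: r = r^2 * 11 mod 41 = 39^2 * 11 = 4*11 = 3
  -> A = 3
B = 11^34 mod 41  (bits of 34 = 100010)
  bit 0 = 1: r = r^2 * 11 mod 41 = 1^2 * 11 = 1*11 = 11
  bit 1 = 0: r = r^2 mod 41 = 11^2 = 39
  bit 2 = 0: r = r^2 mod 41 = 39^2 = 4
  bit 3 = 0: r = r^2 mod 41 = 4^2 = 16
  bit 4 = 1: r = r^2 * 11 mod 41 = 16^2 * 11 = 10*11 = 28
  bit 5 = 0: r = r^2 mod 41 = 28^2 = 5
  -> B = 5
s = B^a = 5^5 mod 41  (bits of 5 = 101)
  bit 0 = 1: r = r^2 * 5 mod 41 = 1^2 * 5 = 1*5 = 5
  bit 1 = 0: r = r^2 mod 41 = 5^2 = 25
  bit 2 = 1: r = r^2 * 5 mod 41 = 25^2 * 5 = 10*5 = 9
  -> s = B^a = 9

Answer: 9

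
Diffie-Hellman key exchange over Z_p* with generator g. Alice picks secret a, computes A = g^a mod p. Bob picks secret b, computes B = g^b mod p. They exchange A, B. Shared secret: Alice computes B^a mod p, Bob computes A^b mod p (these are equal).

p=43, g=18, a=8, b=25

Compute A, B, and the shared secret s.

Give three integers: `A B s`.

Answer: 40 30 38

Derivation:
A = 18^8 mod 43  (bits of 8 = 1000)
  bit 0 = 1: r = r^2 * 18 mod 43 = 1^2 * 18 = 1*18 = 18
  bit 1 = 0: r = r^2 mod 43 = 18^2 = 23
  bit 2 = 0: r = r^2 mod 43 = 23^2 = 13
  bit 3 = 0: r = r^2 mod 43 = 13^2 = 40
  -> A = 40
B = 18^25 mod 43  (bits of 25 = 11001)
  bit 0 = 1: r = r^2 * 18 mod 43 = 1^2 * 18 = 1*18 = 18
  bit 1 = 1: r = r^2 * 18 mod 43 = 18^2 * 18 = 23*18 = 27
  bit 2 = 0: r = r^2 mod 43 = 27^2 = 41
  bit 3 = 0: r = r^2 mod 43 = 41^2 = 4
  bit 4 = 1: r = r^2 * 18 mod 43 = 4^2 * 18 = 16*18 = 30
  -> B = 30
s = B^a = 30^8 mod 43  (bits of 8 = 1000)
  bit 0 = 1: r = r^2 * 30 mod 43 = 1^2 * 30 = 1*30 = 30
  bit 1 = 0: r = r^2 mod 43 = 30^2 = 40
  bit 2 = 0: r = r^2 mod 43 = 40^2 = 9
  bit 3 = 0: r = r^2 mod 43 = 9^2 = 38
  -> s = B^a = 38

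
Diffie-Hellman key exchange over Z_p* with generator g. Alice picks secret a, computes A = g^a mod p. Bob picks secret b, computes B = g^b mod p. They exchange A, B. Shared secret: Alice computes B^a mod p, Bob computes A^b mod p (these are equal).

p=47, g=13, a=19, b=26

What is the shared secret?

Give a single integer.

Answer: 21

Derivation:
A = 13^19 mod 47  (bits of 19 = 10011)
  bit 0 = 1: r = r^2 * 13 mod 47 = 1^2 * 13 = 1*13 = 13
  bit 1 = 0: r = r^2 mod 47 = 13^2 = 28
  bit 2 = 0: r = r^2 mod 47 = 28^2 = 32
  bit 3 = 1: r = r^2 * 13 mod 47 = 32^2 * 13 = 37*13 = 11
  bit 4 = 1: r = r^2 * 13 mod 47 = 11^2 * 13 = 27*13 = 22
  -> A = 22
B = 13^26 mod 47  (bits of 26 = 11010)
  bit 0 = 1: r = r^2 * 13 mod 47 = 1^2 * 13 = 1*13 = 13
  bit 1 = 1: r = r^2 * 13 mod 47 = 13^2 * 13 = 28*13 = 35
  bit 2 = 0: r = r^2 mod 47 = 35^2 = 3
  bit 3 = 1: r = r^2 * 13 mod 47 = 3^2 * 13 = 9*13 = 23
  bit 4 = 0: r = r^2 mod 47 = 23^2 = 12
  -> B = 12
s = B^a = 12^19 mod 47  (bits of 19 = 10011)
  bit 0 = 1: r = r^2 * 12 mod 47 = 1^2 * 12 = 1*12 = 12
  bit 1 = 0: r = r^2 mod 47 = 12^2 = 3
  bit 2 = 0: r = r^2 mod 47 = 3^2 = 9
  bit 3 = 1: r = r^2 * 12 mod 47 = 9^2 * 12 = 34*12 = 32
  bit 4 = 1: r = r^2 * 12 mod 47 = 32^2 * 12 = 37*12 = 21
  -> s = B^a = 21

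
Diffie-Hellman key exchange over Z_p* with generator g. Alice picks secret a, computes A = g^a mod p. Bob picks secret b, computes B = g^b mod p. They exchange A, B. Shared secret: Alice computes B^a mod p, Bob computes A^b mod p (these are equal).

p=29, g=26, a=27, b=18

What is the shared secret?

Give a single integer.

Answer: 5

Derivation:
A = 26^27 mod 29  (bits of 27 = 11011)
  bit 0 = 1: r = r^2 * 26 mod 29 = 1^2 * 26 = 1*26 = 26
  bit 1 = 1: r = r^2 * 26 mod 29 = 26^2 * 26 = 9*26 = 2
  bit 2 = 0: r = r^2 mod 29 = 2^2 = 4
  bit 3 = 1: r = r^2 * 26 mod 29 = 4^2 * 26 = 16*26 = 10
  bit 4 = 1: r = r^2 * 26 mod 29 = 10^2 * 26 = 13*26 = 19
  -> A = 19
B = 26^18 mod 29  (bits of 18 = 10010)
  bit 0 = 1: r = r^2 * 26 mod 29 = 1^2 * 26 = 1*26 = 26
  bit 1 = 0: r = r^2 mod 29 = 26^2 = 9
  bit 2 = 0: r = r^2 mod 29 = 9^2 = 23
  bit 3 = 1: r = r^2 * 26 mod 29 = 23^2 * 26 = 7*26 = 8
  bit 4 = 0: r = r^2 mod 29 = 8^2 = 6
  -> B = 6
s = B^a = 6^27 mod 29  (bits of 27 = 11011)
  bit 0 = 1: r = r^2 * 6 mod 29 = 1^2 * 6 = 1*6 = 6
  bit 1 = 1: r = r^2 * 6 mod 29 = 6^2 * 6 = 7*6 = 13
  bit 2 = 0: r = r^2 mod 29 = 13^2 = 24
  bit 3 = 1: r = r^2 * 6 mod 29 = 24^2 * 6 = 25*6 = 5
  bit 4 = 1: r = r^2 * 6 mod 29 = 5^2 * 6 = 25*6 = 5
  -> s = B^a = 5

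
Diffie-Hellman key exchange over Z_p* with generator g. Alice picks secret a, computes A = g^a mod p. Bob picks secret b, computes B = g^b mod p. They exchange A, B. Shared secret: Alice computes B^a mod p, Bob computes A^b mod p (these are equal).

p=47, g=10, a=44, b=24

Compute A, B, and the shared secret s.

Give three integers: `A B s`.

Answer: 8 37 8

Derivation:
A = 10^44 mod 47  (bits of 44 = 101100)
  bit 0 = 1: r = r^2 * 10 mod 47 = 1^2 * 10 = 1*10 = 10
  bit 1 = 0: r = r^2 mod 47 = 10^2 = 6
  bit 2 = 1: r = r^2 * 10 mod 47 = 6^2 * 10 = 36*10 = 31
  bit 3 = 1: r = r^2 * 10 mod 47 = 31^2 * 10 = 21*10 = 22
  bit 4 = 0: r = r^2 mod 47 = 22^2 = 14
  bit 5 = 0: r = r^2 mod 47 = 14^2 = 8
  -> A = 8
B = 10^24 mod 47  (bits of 24 = 11000)
  bit 0 = 1: r = r^2 * 10 mod 47 = 1^2 * 10 = 1*10 = 10
  bit 1 = 1: r = r^2 * 10 mod 47 = 10^2 * 10 = 6*10 = 13
  bit 2 = 0: r = r^2 mod 47 = 13^2 = 28
  bit 3 = 0: r = r^2 mod 47 = 28^2 = 32
  bit 4 = 0: r = r^2 mod 47 = 32^2 = 37
  -> B = 37
s = B^a = 37^44 mod 47  (bits of 44 = 101100)
  bit 0 = 1: r = r^2 * 37 mod 47 = 1^2 * 37 = 1*37 = 37
  bit 1 = 0: r = r^2 mod 47 = 37^2 = 6
  bit 2 = 1: r = r^2 * 37 mod 47 = 6^2 * 37 = 36*37 = 16
  bit 3 = 1: r = r^2 * 37 mod 47 = 16^2 * 37 = 21*37 = 25
  bit 4 = 0: r = r^2 mod 47 = 25^2 = 14
  bit 5 = 0: r = r^2 mod 47 = 14^2 = 8
  -> s = B^a = 8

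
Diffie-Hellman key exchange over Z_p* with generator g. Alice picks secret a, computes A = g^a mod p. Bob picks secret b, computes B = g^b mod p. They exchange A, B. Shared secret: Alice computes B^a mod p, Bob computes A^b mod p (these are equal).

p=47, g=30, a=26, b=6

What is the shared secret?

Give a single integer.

A = 30^26 mod 47  (bits of 26 = 11010)
  bit 0 = 1: r = r^2 * 30 mod 47 = 1^2 * 30 = 1*30 = 30
  bit 1 = 1: r = r^2 * 30 mod 47 = 30^2 * 30 = 7*30 = 22
  bit 2 = 0: r = r^2 mod 47 = 22^2 = 14
  bit 3 = 1: r = r^2 * 30 mod 47 = 14^2 * 30 = 8*30 = 5
  bit 4 = 0: r = r^2 mod 47 = 5^2 = 25
  -> A = 25
B = 30^6 mod 47  (bits of 6 = 110)
  bit 0 = 1: r = r^2 * 30 mod 47 = 1^2 * 30 = 1*30 = 30
  bit 1 = 1: r = r^2 * 30 mod 47 = 30^2 * 30 = 7*30 = 22
  bit 2 = 0: r = r^2 mod 47 = 22^2 = 14
  -> B = 14
s = B^a = 14^26 mod 47  (bits of 26 = 11010)
  bit 0 = 1: r = r^2 * 14 mod 47 = 1^2 * 14 = 1*14 = 14
  bit 1 = 1: r = r^2 * 14 mod 47 = 14^2 * 14 = 8*14 = 18
  bit 2 = 0: r = r^2 mod 47 = 18^2 = 42
  bit 3 = 1: r = r^2 * 14 mod 47 = 42^2 * 14 = 25*14 = 21
  bit 4 = 0: r = r^2 mod 47 = 21^2 = 18
  -> s = B^a = 18

Answer: 18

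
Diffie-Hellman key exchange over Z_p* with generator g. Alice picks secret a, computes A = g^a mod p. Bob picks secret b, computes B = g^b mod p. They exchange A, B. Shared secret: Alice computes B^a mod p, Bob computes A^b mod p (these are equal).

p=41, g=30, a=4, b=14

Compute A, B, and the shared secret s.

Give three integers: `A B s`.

Answer: 4 36 10

Derivation:
A = 30^4 mod 41  (bits of 4 = 100)
  bit 0 = 1: r = r^2 * 30 mod 41 = 1^2 * 30 = 1*30 = 30
  bit 1 = 0: r = r^2 mod 41 = 30^2 = 39
  bit 2 = 0: r = r^2 mod 41 = 39^2 = 4
  -> A = 4
B = 30^14 mod 41  (bits of 14 = 1110)
  bit 0 = 1: r = r^2 * 30 mod 41 = 1^2 * 30 = 1*30 = 30
  bit 1 = 1: r = r^2 * 30 mod 41 = 30^2 * 30 = 39*30 = 22
  bit 2 = 1: r = r^2 * 30 mod 41 = 22^2 * 30 = 33*30 = 6
  bit 3 = 0: r = r^2 mod 41 = 6^2 = 36
  -> B = 36
s = B^a = 36^4 mod 41  (bits of 4 = 100)
  bit 0 = 1: r = r^2 * 36 mod 41 = 1^2 * 36 = 1*36 = 36
  bit 1 = 0: r = r^2 mod 41 = 36^2 = 25
  bit 2 = 0: r = r^2 mod 41 = 25^2 = 10
  -> s = B^a = 10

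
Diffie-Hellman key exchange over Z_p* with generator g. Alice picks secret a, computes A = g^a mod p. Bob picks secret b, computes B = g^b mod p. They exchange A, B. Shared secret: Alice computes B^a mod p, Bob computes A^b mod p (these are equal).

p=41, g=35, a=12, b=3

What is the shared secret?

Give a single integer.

A = 35^12 mod 41  (bits of 12 = 1100)
  bit 0 = 1: r = r^2 * 35 mod 41 = 1^2 * 35 = 1*35 = 35
  bit 1 = 1: r = r^2 * 35 mod 41 = 35^2 * 35 = 36*35 = 30
  bit 2 = 0: r = r^2 mod 41 = 30^2 = 39
  bit 3 = 0: r = r^2 mod 41 = 39^2 = 4
  -> A = 4
B = 35^3 mod 41  (bits of 3 = 11)
  bit 0 = 1: r = r^2 * 35 mod 41 = 1^2 * 35 = 1*35 = 35
  bit 1 = 1: r = r^2 * 35 mod 41 = 35^2 * 35 = 36*35 = 30
  -> B = 30
s = B^a = 30^12 mod 41  (bits of 12 = 1100)
  bit 0 = 1: r = r^2 * 30 mod 41 = 1^2 * 30 = 1*30 = 30
  bit 1 = 1: r = r^2 * 30 mod 41 = 30^2 * 30 = 39*30 = 22
  bit 2 = 0: r = r^2 mod 41 = 22^2 = 33
  bit 3 = 0: r = r^2 mod 41 = 33^2 = 23
  -> s = B^a = 23

Answer: 23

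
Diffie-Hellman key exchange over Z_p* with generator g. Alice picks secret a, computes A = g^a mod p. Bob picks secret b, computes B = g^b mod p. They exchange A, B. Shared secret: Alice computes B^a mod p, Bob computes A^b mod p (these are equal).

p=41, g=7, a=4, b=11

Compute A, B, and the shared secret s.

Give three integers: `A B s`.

Answer: 23 22 23

Derivation:
A = 7^4 mod 41  (bits of 4 = 100)
  bit 0 = 1: r = r^2 * 7 mod 41 = 1^2 * 7 = 1*7 = 7
  bit 1 = 0: r = r^2 mod 41 = 7^2 = 8
  bit 2 = 0: r = r^2 mod 41 = 8^2 = 23
  -> A = 23
B = 7^11 mod 41  (bits of 11 = 1011)
  bit 0 = 1: r = r^2 * 7 mod 41 = 1^2 * 7 = 1*7 = 7
  bit 1 = 0: r = r^2 mod 41 = 7^2 = 8
  bit 2 = 1: r = r^2 * 7 mod 41 = 8^2 * 7 = 23*7 = 38
  bit 3 = 1: r = r^2 * 7 mod 41 = 38^2 * 7 = 9*7 = 22
  -> B = 22
s = B^a = 22^4 mod 41  (bits of 4 = 100)
  bit 0 = 1: r = r^2 * 22 mod 41 = 1^2 * 22 = 1*22 = 22
  bit 1 = 0: r = r^2 mod 41 = 22^2 = 33
  bit 2 = 0: r = r^2 mod 41 = 33^2 = 23
  -> s = B^a = 23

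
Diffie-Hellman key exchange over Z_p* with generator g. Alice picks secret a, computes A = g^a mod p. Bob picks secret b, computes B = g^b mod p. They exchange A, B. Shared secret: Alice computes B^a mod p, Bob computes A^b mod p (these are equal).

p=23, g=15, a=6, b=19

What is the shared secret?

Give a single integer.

Answer: 2

Derivation:
A = 15^6 mod 23  (bits of 6 = 110)
  bit 0 = 1: r = r^2 * 15 mod 23 = 1^2 * 15 = 1*15 = 15
  bit 1 = 1: r = r^2 * 15 mod 23 = 15^2 * 15 = 18*15 = 17
  bit 2 = 0: r = r^2 mod 23 = 17^2 = 13
  -> A = 13
B = 15^19 mod 23  (bits of 19 = 10011)
  bit 0 = 1: r = r^2 * 15 mod 23 = 1^2 * 15 = 1*15 = 15
  bit 1 = 0: r = r^2 mod 23 = 15^2 = 18
  bit 2 = 0: r = r^2 mod 23 = 18^2 = 2
  bit 3 = 1: r = r^2 * 15 mod 23 = 2^2 * 15 = 4*15 = 14
  bit 4 = 1: r = r^2 * 15 mod 23 = 14^2 * 15 = 12*15 = 19
  -> B = 19
s = B^a = 19^6 mod 23  (bits of 6 = 110)
  bit 0 = 1: r = r^2 * 19 mod 23 = 1^2 * 19 = 1*19 = 19
  bit 1 = 1: r = r^2 * 19 mod 23 = 19^2 * 19 = 16*19 = 5
  bit 2 = 0: r = r^2 mod 23 = 5^2 = 2
  -> s = B^a = 2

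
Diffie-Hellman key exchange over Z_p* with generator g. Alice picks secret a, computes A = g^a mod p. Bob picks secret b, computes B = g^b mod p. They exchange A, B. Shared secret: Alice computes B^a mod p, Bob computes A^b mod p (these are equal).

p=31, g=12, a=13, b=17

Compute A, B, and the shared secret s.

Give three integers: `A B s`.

A = 12^13 mod 31  (bits of 13 = 1101)
  bit 0 = 1: r = r^2 * 12 mod 31 = 1^2 * 12 = 1*12 = 12
  bit 1 = 1: r = r^2 * 12 mod 31 = 12^2 * 12 = 20*12 = 23
  bit 2 = 0: r = r^2 mod 31 = 23^2 = 2
  bit 3 = 1: r = r^2 * 12 mod 31 = 2^2 * 12 = 4*12 = 17
  -> A = 17
B = 12^17 mod 31  (bits of 17 = 10001)
  bit 0 = 1: r = r^2 * 12 mod 31 = 1^2 * 12 = 1*12 = 12
  bit 1 = 0: r = r^2 mod 31 = 12^2 = 20
  bit 2 = 0: r = r^2 mod 31 = 20^2 = 28
  bit 3 = 0: r = r^2 mod 31 = 28^2 = 9
  bit 4 = 1: r = r^2 * 12 mod 31 = 9^2 * 12 = 19*12 = 11
  -> B = 11
s = B^a = 11^13 mod 31  (bits of 13 = 1101)
  bit 0 = 1: r = r^2 * 11 mod 31 = 1^2 * 11 = 1*11 = 11
  bit 1 = 1: r = r^2 * 11 mod 31 = 11^2 * 11 = 28*11 = 29
  bit 2 = 0: r = r^2 mod 31 = 29^2 = 4
  bit 3 = 1: r = r^2 * 11 mod 31 = 4^2 * 11 = 16*11 = 21
  -> s = B^a = 21

Answer: 17 11 21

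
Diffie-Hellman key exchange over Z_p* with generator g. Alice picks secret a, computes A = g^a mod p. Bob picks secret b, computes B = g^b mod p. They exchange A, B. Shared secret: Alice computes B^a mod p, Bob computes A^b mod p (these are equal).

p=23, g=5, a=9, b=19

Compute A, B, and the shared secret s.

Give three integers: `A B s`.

A = 5^9 mod 23  (bits of 9 = 1001)
  bit 0 = 1: r = r^2 * 5 mod 23 = 1^2 * 5 = 1*5 = 5
  bit 1 = 0: r = r^2 mod 23 = 5^2 = 2
  bit 2 = 0: r = r^2 mod 23 = 2^2 = 4
  bit 3 = 1: r = r^2 * 5 mod 23 = 4^2 * 5 = 16*5 = 11
  -> A = 11
B = 5^19 mod 23  (bits of 19 = 10011)
  bit 0 = 1: r = r^2 * 5 mod 23 = 1^2 * 5 = 1*5 = 5
  bit 1 = 0: r = r^2 mod 23 = 5^2 = 2
  bit 2 = 0: r = r^2 mod 23 = 2^2 = 4
  bit 3 = 1: r = r^2 * 5 mod 23 = 4^2 * 5 = 16*5 = 11
  bit 4 = 1: r = r^2 * 5 mod 23 = 11^2 * 5 = 6*5 = 7
  -> B = 7
s = B^a = 7^9 mod 23  (bits of 9 = 1001)
  bit 0 = 1: r = r^2 * 7 mod 23 = 1^2 * 7 = 1*7 = 7
  bit 1 = 0: r = r^2 mod 23 = 7^2 = 3
  bit 2 = 0: r = r^2 mod 23 = 3^2 = 9
  bit 3 = 1: r = r^2 * 7 mod 23 = 9^2 * 7 = 12*7 = 15
  -> s = B^a = 15

Answer: 11 7 15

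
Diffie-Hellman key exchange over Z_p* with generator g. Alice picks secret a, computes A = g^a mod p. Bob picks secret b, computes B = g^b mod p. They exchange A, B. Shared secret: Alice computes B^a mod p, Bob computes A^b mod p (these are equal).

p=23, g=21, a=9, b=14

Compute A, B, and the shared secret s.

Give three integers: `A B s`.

A = 21^9 mod 23  (bits of 9 = 1001)
  bit 0 = 1: r = r^2 * 21 mod 23 = 1^2 * 21 = 1*21 = 21
  bit 1 = 0: r = r^2 mod 23 = 21^2 = 4
  bit 2 = 0: r = r^2 mod 23 = 4^2 = 16
  bit 3 = 1: r = r^2 * 21 mod 23 = 16^2 * 21 = 3*21 = 17
  -> A = 17
B = 21^14 mod 23  (bits of 14 = 1110)
  bit 0 = 1: r = r^2 * 21 mod 23 = 1^2 * 21 = 1*21 = 21
  bit 1 = 1: r = r^2 * 21 mod 23 = 21^2 * 21 = 4*21 = 15
  bit 2 = 1: r = r^2 * 21 mod 23 = 15^2 * 21 = 18*21 = 10
  bit 3 = 0: r = r^2 mod 23 = 10^2 = 8
  -> B = 8
s = B^a = 8^9 mod 23  (bits of 9 = 1001)
  bit 0 = 1: r = r^2 * 8 mod 23 = 1^2 * 8 = 1*8 = 8
  bit 1 = 0: r = r^2 mod 23 = 8^2 = 18
  bit 2 = 0: r = r^2 mod 23 = 18^2 = 2
  bit 3 = 1: r = r^2 * 8 mod 23 = 2^2 * 8 = 4*8 = 9
  -> s = B^a = 9

Answer: 17 8 9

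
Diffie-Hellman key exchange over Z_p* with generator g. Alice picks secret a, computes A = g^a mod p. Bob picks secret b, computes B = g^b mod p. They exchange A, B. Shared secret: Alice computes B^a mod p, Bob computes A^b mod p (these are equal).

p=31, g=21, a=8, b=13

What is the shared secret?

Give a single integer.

A = 21^8 mod 31  (bits of 8 = 1000)
  bit 0 = 1: r = r^2 * 21 mod 31 = 1^2 * 21 = 1*21 = 21
  bit 1 = 0: r = r^2 mod 31 = 21^2 = 7
  bit 2 = 0: r = r^2 mod 31 = 7^2 = 18
  bit 3 = 0: r = r^2 mod 31 = 18^2 = 14
  -> A = 14
B = 21^13 mod 31  (bits of 13 = 1101)
  bit 0 = 1: r = r^2 * 21 mod 31 = 1^2 * 21 = 1*21 = 21
  bit 1 = 1: r = r^2 * 21 mod 31 = 21^2 * 21 = 7*21 = 23
  bit 2 = 0: r = r^2 mod 31 = 23^2 = 2
  bit 3 = 1: r = r^2 * 21 mod 31 = 2^2 * 21 = 4*21 = 22
  -> B = 22
s = B^a = 22^8 mod 31  (bits of 8 = 1000)
  bit 0 = 1: r = r^2 * 22 mod 31 = 1^2 * 22 = 1*22 = 22
  bit 1 = 0: r = r^2 mod 31 = 22^2 = 19
  bit 2 = 0: r = r^2 mod 31 = 19^2 = 20
  bit 3 = 0: r = r^2 mod 31 = 20^2 = 28
  -> s = B^a = 28

Answer: 28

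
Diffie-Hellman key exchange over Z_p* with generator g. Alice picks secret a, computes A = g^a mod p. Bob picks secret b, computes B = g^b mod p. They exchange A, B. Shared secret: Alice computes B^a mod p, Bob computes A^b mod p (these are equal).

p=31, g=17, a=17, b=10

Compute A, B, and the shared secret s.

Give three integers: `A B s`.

A = 17^17 mod 31  (bits of 17 = 10001)
  bit 0 = 1: r = r^2 * 17 mod 31 = 1^2 * 17 = 1*17 = 17
  bit 1 = 0: r = r^2 mod 31 = 17^2 = 10
  bit 2 = 0: r = r^2 mod 31 = 10^2 = 7
  bit 3 = 0: r = r^2 mod 31 = 7^2 = 18
  bit 4 = 1: r = r^2 * 17 mod 31 = 18^2 * 17 = 14*17 = 21
  -> A = 21
B = 17^10 mod 31  (bits of 10 = 1010)
  bit 0 = 1: r = r^2 * 17 mod 31 = 1^2 * 17 = 1*17 = 17
  bit 1 = 0: r = r^2 mod 31 = 17^2 = 10
  bit 2 = 1: r = r^2 * 17 mod 31 = 10^2 * 17 = 7*17 = 26
  bit 3 = 0: r = r^2 mod 31 = 26^2 = 25
  -> B = 25
s = B^a = 25^17 mod 31  (bits of 17 = 10001)
  bit 0 = 1: r = r^2 * 25 mod 31 = 1^2 * 25 = 1*25 = 25
  bit 1 = 0: r = r^2 mod 31 = 25^2 = 5
  bit 2 = 0: r = r^2 mod 31 = 5^2 = 25
  bit 3 = 0: r = r^2 mod 31 = 25^2 = 5
  bit 4 = 1: r = r^2 * 25 mod 31 = 5^2 * 25 = 25*25 = 5
  -> s = B^a = 5

Answer: 21 25 5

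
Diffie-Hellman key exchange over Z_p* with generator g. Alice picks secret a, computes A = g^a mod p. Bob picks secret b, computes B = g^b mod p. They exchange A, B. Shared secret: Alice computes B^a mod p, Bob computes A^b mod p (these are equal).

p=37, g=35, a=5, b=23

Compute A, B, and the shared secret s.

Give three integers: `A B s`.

A = 35^5 mod 37  (bits of 5 = 101)
  bit 0 = 1: r = r^2 * 35 mod 37 = 1^2 * 35 = 1*35 = 35
  bit 1 = 0: r = r^2 mod 37 = 35^2 = 4
  bit 2 = 1: r = r^2 * 35 mod 37 = 4^2 * 35 = 16*35 = 5
  -> A = 5
B = 35^23 mod 37  (bits of 23 = 10111)
  bit 0 = 1: r = r^2 * 35 mod 37 = 1^2 * 35 = 1*35 = 35
  bit 1 = 0: r = r^2 mod 37 = 35^2 = 4
  bit 2 = 1: r = r^2 * 35 mod 37 = 4^2 * 35 = 16*35 = 5
  bit 3 = 1: r = r^2 * 35 mod 37 = 5^2 * 35 = 25*35 = 24
  bit 4 = 1: r = r^2 * 35 mod 37 = 24^2 * 35 = 21*35 = 32
  -> B = 32
s = B^a = 32^5 mod 37  (bits of 5 = 101)
  bit 0 = 1: r = r^2 * 32 mod 37 = 1^2 * 32 = 1*32 = 32
  bit 1 = 0: r = r^2 mod 37 = 32^2 = 25
  bit 2 = 1: r = r^2 * 32 mod 37 = 25^2 * 32 = 33*32 = 20
  -> s = B^a = 20

Answer: 5 32 20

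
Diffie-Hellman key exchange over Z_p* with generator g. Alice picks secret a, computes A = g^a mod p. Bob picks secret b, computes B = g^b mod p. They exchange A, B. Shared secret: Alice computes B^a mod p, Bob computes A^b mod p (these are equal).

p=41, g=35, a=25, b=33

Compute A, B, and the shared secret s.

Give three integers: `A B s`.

Answer: 27 24 27

Derivation:
A = 35^25 mod 41  (bits of 25 = 11001)
  bit 0 = 1: r = r^2 * 35 mod 41 = 1^2 * 35 = 1*35 = 35
  bit 1 = 1: r = r^2 * 35 mod 41 = 35^2 * 35 = 36*35 = 30
  bit 2 = 0: r = r^2 mod 41 = 30^2 = 39
  bit 3 = 0: r = r^2 mod 41 = 39^2 = 4
  bit 4 = 1: r = r^2 * 35 mod 41 = 4^2 * 35 = 16*35 = 27
  -> A = 27
B = 35^33 mod 41  (bits of 33 = 100001)
  bit 0 = 1: r = r^2 * 35 mod 41 = 1^2 * 35 = 1*35 = 35
  bit 1 = 0: r = r^2 mod 41 = 35^2 = 36
  bit 2 = 0: r = r^2 mod 41 = 36^2 = 25
  bit 3 = 0: r = r^2 mod 41 = 25^2 = 10
  bit 4 = 0: r = r^2 mod 41 = 10^2 = 18
  bit 5 = 1: r = r^2 * 35 mod 41 = 18^2 * 35 = 37*35 = 24
  -> B = 24
s = B^a = 24^25 mod 41  (bits of 25 = 11001)
  bit 0 = 1: r = r^2 * 24 mod 41 = 1^2 * 24 = 1*24 = 24
  bit 1 = 1: r = r^2 * 24 mod 41 = 24^2 * 24 = 2*24 = 7
  bit 2 = 0: r = r^2 mod 41 = 7^2 = 8
  bit 3 = 0: r = r^2 mod 41 = 8^2 = 23
  bit 4 = 1: r = r^2 * 24 mod 41 = 23^2 * 24 = 37*24 = 27
  -> s = B^a = 27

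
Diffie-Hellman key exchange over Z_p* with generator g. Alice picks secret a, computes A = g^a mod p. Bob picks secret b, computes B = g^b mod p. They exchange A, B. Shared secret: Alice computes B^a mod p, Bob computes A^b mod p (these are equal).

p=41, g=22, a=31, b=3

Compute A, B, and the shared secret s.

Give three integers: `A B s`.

Answer: 34 29 26

Derivation:
A = 22^31 mod 41  (bits of 31 = 11111)
  bit 0 = 1: r = r^2 * 22 mod 41 = 1^2 * 22 = 1*22 = 22
  bit 1 = 1: r = r^2 * 22 mod 41 = 22^2 * 22 = 33*22 = 29
  bit 2 = 1: r = r^2 * 22 mod 41 = 29^2 * 22 = 21*22 = 11
  bit 3 = 1: r = r^2 * 22 mod 41 = 11^2 * 22 = 39*22 = 38
  bit 4 = 1: r = r^2 * 22 mod 41 = 38^2 * 22 = 9*22 = 34
  -> A = 34
B = 22^3 mod 41  (bits of 3 = 11)
  bit 0 = 1: r = r^2 * 22 mod 41 = 1^2 * 22 = 1*22 = 22
  bit 1 = 1: r = r^2 * 22 mod 41 = 22^2 * 22 = 33*22 = 29
  -> B = 29
s = B^a = 29^31 mod 41  (bits of 31 = 11111)
  bit 0 = 1: r = r^2 * 29 mod 41 = 1^2 * 29 = 1*29 = 29
  bit 1 = 1: r = r^2 * 29 mod 41 = 29^2 * 29 = 21*29 = 35
  bit 2 = 1: r = r^2 * 29 mod 41 = 35^2 * 29 = 36*29 = 19
  bit 3 = 1: r = r^2 * 29 mod 41 = 19^2 * 29 = 33*29 = 14
  bit 4 = 1: r = r^2 * 29 mod 41 = 14^2 * 29 = 32*29 = 26
  -> s = B^a = 26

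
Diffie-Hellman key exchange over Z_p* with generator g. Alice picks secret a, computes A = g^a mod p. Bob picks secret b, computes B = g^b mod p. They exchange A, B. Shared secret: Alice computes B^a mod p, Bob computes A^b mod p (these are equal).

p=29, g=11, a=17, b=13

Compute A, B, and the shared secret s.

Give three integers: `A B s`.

Answer: 3 21 19

Derivation:
A = 11^17 mod 29  (bits of 17 = 10001)
  bit 0 = 1: r = r^2 * 11 mod 29 = 1^2 * 11 = 1*11 = 11
  bit 1 = 0: r = r^2 mod 29 = 11^2 = 5
  bit 2 = 0: r = r^2 mod 29 = 5^2 = 25
  bit 3 = 0: r = r^2 mod 29 = 25^2 = 16
  bit 4 = 1: r = r^2 * 11 mod 29 = 16^2 * 11 = 24*11 = 3
  -> A = 3
B = 11^13 mod 29  (bits of 13 = 1101)
  bit 0 = 1: r = r^2 * 11 mod 29 = 1^2 * 11 = 1*11 = 11
  bit 1 = 1: r = r^2 * 11 mod 29 = 11^2 * 11 = 5*11 = 26
  bit 2 = 0: r = r^2 mod 29 = 26^2 = 9
  bit 3 = 1: r = r^2 * 11 mod 29 = 9^2 * 11 = 23*11 = 21
  -> B = 21
s = B^a = 21^17 mod 29  (bits of 17 = 10001)
  bit 0 = 1: r = r^2 * 21 mod 29 = 1^2 * 21 = 1*21 = 21
  bit 1 = 0: r = r^2 mod 29 = 21^2 = 6
  bit 2 = 0: r = r^2 mod 29 = 6^2 = 7
  bit 3 = 0: r = r^2 mod 29 = 7^2 = 20
  bit 4 = 1: r = r^2 * 21 mod 29 = 20^2 * 21 = 23*21 = 19
  -> s = B^a = 19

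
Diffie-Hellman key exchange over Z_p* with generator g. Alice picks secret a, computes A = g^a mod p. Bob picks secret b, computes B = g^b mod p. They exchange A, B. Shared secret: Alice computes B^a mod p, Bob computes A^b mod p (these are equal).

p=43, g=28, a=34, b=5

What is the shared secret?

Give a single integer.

Answer: 10

Derivation:
A = 28^34 mod 43  (bits of 34 = 100010)
  bit 0 = 1: r = r^2 * 28 mod 43 = 1^2 * 28 = 1*28 = 28
  bit 1 = 0: r = r^2 mod 43 = 28^2 = 10
  bit 2 = 0: r = r^2 mod 43 = 10^2 = 14
  bit 3 = 0: r = r^2 mod 43 = 14^2 = 24
  bit 4 = 1: r = r^2 * 28 mod 43 = 24^2 * 28 = 17*28 = 3
  bit 5 = 0: r = r^2 mod 43 = 3^2 = 9
  -> A = 9
B = 28^5 mod 43  (bits of 5 = 101)
  bit 0 = 1: r = r^2 * 28 mod 43 = 1^2 * 28 = 1*28 = 28
  bit 1 = 0: r = r^2 mod 43 = 28^2 = 10
  bit 2 = 1: r = r^2 * 28 mod 43 = 10^2 * 28 = 14*28 = 5
  -> B = 5
s = B^a = 5^34 mod 43  (bits of 34 = 100010)
  bit 0 = 1: r = r^2 * 5 mod 43 = 1^2 * 5 = 1*5 = 5
  bit 1 = 0: r = r^2 mod 43 = 5^2 = 25
  bit 2 = 0: r = r^2 mod 43 = 25^2 = 23
  bit 3 = 0: r = r^2 mod 43 = 23^2 = 13
  bit 4 = 1: r = r^2 * 5 mod 43 = 13^2 * 5 = 40*5 = 28
  bit 5 = 0: r = r^2 mod 43 = 28^2 = 10
  -> s = B^a = 10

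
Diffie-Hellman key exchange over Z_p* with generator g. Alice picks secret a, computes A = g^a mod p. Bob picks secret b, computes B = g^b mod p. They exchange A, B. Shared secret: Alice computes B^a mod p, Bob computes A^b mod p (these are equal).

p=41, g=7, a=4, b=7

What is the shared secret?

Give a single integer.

A = 7^4 mod 41  (bits of 4 = 100)
  bit 0 = 1: r = r^2 * 7 mod 41 = 1^2 * 7 = 1*7 = 7
  bit 1 = 0: r = r^2 mod 41 = 7^2 = 8
  bit 2 = 0: r = r^2 mod 41 = 8^2 = 23
  -> A = 23
B = 7^7 mod 41  (bits of 7 = 111)
  bit 0 = 1: r = r^2 * 7 mod 41 = 1^2 * 7 = 1*7 = 7
  bit 1 = 1: r = r^2 * 7 mod 41 = 7^2 * 7 = 8*7 = 15
  bit 2 = 1: r = r^2 * 7 mod 41 = 15^2 * 7 = 20*7 = 17
  -> B = 17
s = B^a = 17^4 mod 41  (bits of 4 = 100)
  bit 0 = 1: r = r^2 * 17 mod 41 = 1^2 * 17 = 1*17 = 17
  bit 1 = 0: r = r^2 mod 41 = 17^2 = 2
  bit 2 = 0: r = r^2 mod 41 = 2^2 = 4
  -> s = B^a = 4

Answer: 4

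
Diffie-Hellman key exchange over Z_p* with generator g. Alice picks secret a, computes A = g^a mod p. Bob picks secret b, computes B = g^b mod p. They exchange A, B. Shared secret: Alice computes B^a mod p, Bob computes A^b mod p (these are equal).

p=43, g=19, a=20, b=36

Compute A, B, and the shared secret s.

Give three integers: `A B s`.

A = 19^20 mod 43  (bits of 20 = 10100)
  bit 0 = 1: r = r^2 * 19 mod 43 = 1^2 * 19 = 1*19 = 19
  bit 1 = 0: r = r^2 mod 43 = 19^2 = 17
  bit 2 = 1: r = r^2 * 19 mod 43 = 17^2 * 19 = 31*19 = 30
  bit 3 = 0: r = r^2 mod 43 = 30^2 = 40
  bit 4 = 0: r = r^2 mod 43 = 40^2 = 9
  -> A = 9
B = 19^36 mod 43  (bits of 36 = 100100)
  bit 0 = 1: r = r^2 * 19 mod 43 = 1^2 * 19 = 1*19 = 19
  bit 1 = 0: r = r^2 mod 43 = 19^2 = 17
  bit 2 = 0: r = r^2 mod 43 = 17^2 = 31
  bit 3 = 1: r = r^2 * 19 mod 43 = 31^2 * 19 = 15*19 = 27
  bit 4 = 0: r = r^2 mod 43 = 27^2 = 41
  bit 5 = 0: r = r^2 mod 43 = 41^2 = 4
  -> B = 4
s = B^a = 4^20 mod 43  (bits of 20 = 10100)
  bit 0 = 1: r = r^2 * 4 mod 43 = 1^2 * 4 = 1*4 = 4
  bit 1 = 0: r = r^2 mod 43 = 4^2 = 16
  bit 2 = 1: r = r^2 * 4 mod 43 = 16^2 * 4 = 41*4 = 35
  bit 3 = 0: r = r^2 mod 43 = 35^2 = 21
  bit 4 = 0: r = r^2 mod 43 = 21^2 = 11
  -> s = B^a = 11

Answer: 9 4 11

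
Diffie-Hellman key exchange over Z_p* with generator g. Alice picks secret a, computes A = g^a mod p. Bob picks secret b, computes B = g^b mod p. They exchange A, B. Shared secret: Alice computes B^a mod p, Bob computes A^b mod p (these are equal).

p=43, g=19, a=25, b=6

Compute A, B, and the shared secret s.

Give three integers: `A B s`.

A = 19^25 mod 43  (bits of 25 = 11001)
  bit 0 = 1: r = r^2 * 19 mod 43 = 1^2 * 19 = 1*19 = 19
  bit 1 = 1: r = r^2 * 19 mod 43 = 19^2 * 19 = 17*19 = 22
  bit 2 = 0: r = r^2 mod 43 = 22^2 = 11
  bit 3 = 0: r = r^2 mod 43 = 11^2 = 35
  bit 4 = 1: r = r^2 * 19 mod 43 = 35^2 * 19 = 21*19 = 12
  -> A = 12
B = 19^6 mod 43  (bits of 6 = 110)
  bit 0 = 1: r = r^2 * 19 mod 43 = 1^2 * 19 = 1*19 = 19
  bit 1 = 1: r = r^2 * 19 mod 43 = 19^2 * 19 = 17*19 = 22
  bit 2 = 0: r = r^2 mod 43 = 22^2 = 11
  -> B = 11
s = B^a = 11^25 mod 43  (bits of 25 = 11001)
  bit 0 = 1: r = r^2 * 11 mod 43 = 1^2 * 11 = 1*11 = 11
  bit 1 = 1: r = r^2 * 11 mod 43 = 11^2 * 11 = 35*11 = 41
  bit 2 = 0: r = r^2 mod 43 = 41^2 = 4
  bit 3 = 0: r = r^2 mod 43 = 4^2 = 16
  bit 4 = 1: r = r^2 * 11 mod 43 = 16^2 * 11 = 41*11 = 21
  -> s = B^a = 21

Answer: 12 11 21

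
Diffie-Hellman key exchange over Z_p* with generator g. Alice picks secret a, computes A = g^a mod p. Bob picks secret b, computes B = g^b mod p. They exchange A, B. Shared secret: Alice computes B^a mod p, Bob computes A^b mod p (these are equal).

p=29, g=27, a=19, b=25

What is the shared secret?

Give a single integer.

Answer: 14

Derivation:
A = 27^19 mod 29  (bits of 19 = 10011)
  bit 0 = 1: r = r^2 * 27 mod 29 = 1^2 * 27 = 1*27 = 27
  bit 1 = 0: r = r^2 mod 29 = 27^2 = 4
  bit 2 = 0: r = r^2 mod 29 = 4^2 = 16
  bit 3 = 1: r = r^2 * 27 mod 29 = 16^2 * 27 = 24*27 = 10
  bit 4 = 1: r = r^2 * 27 mod 29 = 10^2 * 27 = 13*27 = 3
  -> A = 3
B = 27^25 mod 29  (bits of 25 = 11001)
  bit 0 = 1: r = r^2 * 27 mod 29 = 1^2 * 27 = 1*27 = 27
  bit 1 = 1: r = r^2 * 27 mod 29 = 27^2 * 27 = 4*27 = 21
  bit 2 = 0: r = r^2 mod 29 = 21^2 = 6
  bit 3 = 0: r = r^2 mod 29 = 6^2 = 7
  bit 4 = 1: r = r^2 * 27 mod 29 = 7^2 * 27 = 20*27 = 18
  -> B = 18
s = B^a = 18^19 mod 29  (bits of 19 = 10011)
  bit 0 = 1: r = r^2 * 18 mod 29 = 1^2 * 18 = 1*18 = 18
  bit 1 = 0: r = r^2 mod 29 = 18^2 = 5
  bit 2 = 0: r = r^2 mod 29 = 5^2 = 25
  bit 3 = 1: r = r^2 * 18 mod 29 = 25^2 * 18 = 16*18 = 27
  bit 4 = 1: r = r^2 * 18 mod 29 = 27^2 * 18 = 4*18 = 14
  -> s = B^a = 14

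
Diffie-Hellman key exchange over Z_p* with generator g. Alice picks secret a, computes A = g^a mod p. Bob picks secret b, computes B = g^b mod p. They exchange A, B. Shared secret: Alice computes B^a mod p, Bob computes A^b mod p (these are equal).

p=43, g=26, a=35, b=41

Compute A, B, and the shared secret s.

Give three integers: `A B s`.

A = 26^35 mod 43  (bits of 35 = 100011)
  bit 0 = 1: r = r^2 * 26 mod 43 = 1^2 * 26 = 1*26 = 26
  bit 1 = 0: r = r^2 mod 43 = 26^2 = 31
  bit 2 = 0: r = r^2 mod 43 = 31^2 = 15
  bit 3 = 0: r = r^2 mod 43 = 15^2 = 10
  bit 4 = 1: r = r^2 * 26 mod 43 = 10^2 * 26 = 14*26 = 20
  bit 5 = 1: r = r^2 * 26 mod 43 = 20^2 * 26 = 13*26 = 37
  -> A = 37
B = 26^41 mod 43  (bits of 41 = 101001)
  bit 0 = 1: r = r^2 * 26 mod 43 = 1^2 * 26 = 1*26 = 26
  bit 1 = 0: r = r^2 mod 43 = 26^2 = 31
  bit 2 = 1: r = r^2 * 26 mod 43 = 31^2 * 26 = 15*26 = 3
  bit 3 = 0: r = r^2 mod 43 = 3^2 = 9
  bit 4 = 0: r = r^2 mod 43 = 9^2 = 38
  bit 5 = 1: r = r^2 * 26 mod 43 = 38^2 * 26 = 25*26 = 5
  -> B = 5
s = B^a = 5^35 mod 43  (bits of 35 = 100011)
  bit 0 = 1: r = r^2 * 5 mod 43 = 1^2 * 5 = 1*5 = 5
  bit 1 = 0: r = r^2 mod 43 = 5^2 = 25
  bit 2 = 0: r = r^2 mod 43 = 25^2 = 23
  bit 3 = 0: r = r^2 mod 43 = 23^2 = 13
  bit 4 = 1: r = r^2 * 5 mod 43 = 13^2 * 5 = 40*5 = 28
  bit 5 = 1: r = r^2 * 5 mod 43 = 28^2 * 5 = 10*5 = 7
  -> s = B^a = 7

Answer: 37 5 7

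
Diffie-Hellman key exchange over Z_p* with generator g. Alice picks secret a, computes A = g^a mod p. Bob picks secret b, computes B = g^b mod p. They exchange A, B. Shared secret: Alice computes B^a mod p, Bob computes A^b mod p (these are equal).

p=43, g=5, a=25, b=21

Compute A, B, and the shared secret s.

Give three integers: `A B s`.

Answer: 20 42 42

Derivation:
A = 5^25 mod 43  (bits of 25 = 11001)
  bit 0 = 1: r = r^2 * 5 mod 43 = 1^2 * 5 = 1*5 = 5
  bit 1 = 1: r = r^2 * 5 mod 43 = 5^2 * 5 = 25*5 = 39
  bit 2 = 0: r = r^2 mod 43 = 39^2 = 16
  bit 3 = 0: r = r^2 mod 43 = 16^2 = 41
  bit 4 = 1: r = r^2 * 5 mod 43 = 41^2 * 5 = 4*5 = 20
  -> A = 20
B = 5^21 mod 43  (bits of 21 = 10101)
  bit 0 = 1: r = r^2 * 5 mod 43 = 1^2 * 5 = 1*5 = 5
  bit 1 = 0: r = r^2 mod 43 = 5^2 = 25
  bit 2 = 1: r = r^2 * 5 mod 43 = 25^2 * 5 = 23*5 = 29
  bit 3 = 0: r = r^2 mod 43 = 29^2 = 24
  bit 4 = 1: r = r^2 * 5 mod 43 = 24^2 * 5 = 17*5 = 42
  -> B = 42
s = B^a = 42^25 mod 43  (bits of 25 = 11001)
  bit 0 = 1: r = r^2 * 42 mod 43 = 1^2 * 42 = 1*42 = 42
  bit 1 = 1: r = r^2 * 42 mod 43 = 42^2 * 42 = 1*42 = 42
  bit 2 = 0: r = r^2 mod 43 = 42^2 = 1
  bit 3 = 0: r = r^2 mod 43 = 1^2 = 1
  bit 4 = 1: r = r^2 * 42 mod 43 = 1^2 * 42 = 1*42 = 42
  -> s = B^a = 42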